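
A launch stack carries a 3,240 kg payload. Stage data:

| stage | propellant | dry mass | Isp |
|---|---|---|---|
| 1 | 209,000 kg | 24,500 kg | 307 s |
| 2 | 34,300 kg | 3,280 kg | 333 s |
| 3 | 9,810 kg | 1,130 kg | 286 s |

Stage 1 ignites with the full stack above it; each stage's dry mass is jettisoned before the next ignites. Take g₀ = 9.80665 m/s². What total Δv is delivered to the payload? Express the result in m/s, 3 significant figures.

Ignition mass of stage 1 = 209,000+24,500 + 34,300+3,280 + 9,810+1,130 + 3,240 = 285,260 kg.
Stage 1: m₀ = 285,260 kg, m_f = 285,260 − 209,000 = 76,260 kg; Δv = 307×9.80665×ln(3.741) = 3010.6×1.3193 ≈ 3972 m/s.
Stage 2: m₀ = 51,760 kg, m_f = 51,760 − 34,300 = 17,460 kg; Δv = 333×9.80665×ln(2.964) = 3265.6×1.0867 ≈ 3549 m/s.
Stage 3: m₀ = 14,180 kg, m_f = 14,180 − 9,810 = 4,370 kg; Δv = 286×9.80665×ln(3.245) = 2804.7×1.1771 ≈ 3301 m/s.
Total Δv = 3972 + 3549 + 3301 = 10822 m/s.

Δv ≈ 10800 m/s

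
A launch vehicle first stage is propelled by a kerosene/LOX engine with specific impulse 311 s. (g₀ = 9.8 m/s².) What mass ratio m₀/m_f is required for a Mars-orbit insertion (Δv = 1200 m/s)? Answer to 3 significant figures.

mass ratio ≈ 1.48

v_e = Isp · g₀ = 311 × 9.8 = 3047.8 m/s.
By the Tsiolkovsky rocket equation, m₀/m_f = exp(Δv / v_e) = exp(1200 / 3047.8) = exp(0.3937) = 1.4825.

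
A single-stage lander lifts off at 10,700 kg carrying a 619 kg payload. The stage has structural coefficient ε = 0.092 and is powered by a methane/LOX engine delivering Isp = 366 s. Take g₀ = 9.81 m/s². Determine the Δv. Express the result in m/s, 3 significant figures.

Stage wet mass = m₀ − payload = 10,700 − 619 = 10,081 kg.
Stage dry mass = ε × stage wet mass = 0.092 × 10,081 = 927.452 kg.
Burnout mass m_f = stage dry + payload = 927.452 + 619 = 1,546.452 kg.
v_e = Isp · g₀ = 366 × 9.81 = 3590.5 m/s.
Δv = v_e · ln(10,700/1,546.452) = 3590.5 × ln(6.919) = 3590.5 × 1.9343 ≈ 6945 m/s.

Δv ≈ 6940 m/s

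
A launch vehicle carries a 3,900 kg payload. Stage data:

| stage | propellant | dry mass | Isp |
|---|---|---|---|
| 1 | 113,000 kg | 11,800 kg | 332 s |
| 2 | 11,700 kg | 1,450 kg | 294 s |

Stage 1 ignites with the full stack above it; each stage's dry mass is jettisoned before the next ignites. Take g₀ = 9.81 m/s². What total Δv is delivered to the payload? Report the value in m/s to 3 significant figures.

Ignition mass of stage 1 = 113,000+11,800 + 11,700+1,450 + 3,900 = 141,850 kg.
Stage 1: m₀ = 141,850 kg, m_f = 141,850 − 113,000 = 28,850 kg; Δv = 332×9.81×ln(4.917) = 3256.9×1.5927 ≈ 5187 m/s.
Stage 2: m₀ = 17,050 kg, m_f = 17,050 − 11,700 = 5,350 kg; Δv = 294×9.81×ln(3.187) = 2884.1×1.1591 ≈ 3343 m/s.
Total Δv = 5187 + 3343 = 8530 m/s.

Δv ≈ 8530 m/s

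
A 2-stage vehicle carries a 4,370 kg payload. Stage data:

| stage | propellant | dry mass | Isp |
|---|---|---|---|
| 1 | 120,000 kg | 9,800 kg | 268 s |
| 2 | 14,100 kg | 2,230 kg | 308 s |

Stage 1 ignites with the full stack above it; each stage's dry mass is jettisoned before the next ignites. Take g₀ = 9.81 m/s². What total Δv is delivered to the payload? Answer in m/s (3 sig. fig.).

Ignition mass of stage 1 = 120,000+9,800 + 14,100+2,230 + 4,370 = 150,500 kg.
Stage 1: m₀ = 150,500 kg, m_f = 150,500 − 120,000 = 30,500 kg; Δv = 268×9.81×ln(4.934) = 2629.1×1.5962 ≈ 4197 m/s.
Stage 2: m₀ = 20,700 kg, m_f = 20,700 − 14,100 = 6,600 kg; Δv = 308×9.81×ln(3.136) = 3021.5×1.1431 ≈ 3454 m/s.
Total Δv = 4197 + 3454 = 7651 m/s.

Δv ≈ 7650 m/s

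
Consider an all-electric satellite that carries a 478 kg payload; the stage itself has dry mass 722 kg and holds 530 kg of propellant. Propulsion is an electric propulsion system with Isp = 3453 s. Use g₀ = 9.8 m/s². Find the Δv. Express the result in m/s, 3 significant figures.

Δv ≈ 12400 m/s

v_e = Isp · g₀ = 3453 × 9.8 = 33839.4 m/s.
m₀ = payload + dry + propellant = 478 + 722 + 530 = 1,730 kg.
m_f = payload + dry = 478 + 722 = 1,200 kg.
By the Tsiolkovsky rocket equation, Δv = v_e · ln(m₀/m_f) = 33839.4 × ln(1.442) = 33839.4 × 0.3658 ≈ 12378.4 m/s.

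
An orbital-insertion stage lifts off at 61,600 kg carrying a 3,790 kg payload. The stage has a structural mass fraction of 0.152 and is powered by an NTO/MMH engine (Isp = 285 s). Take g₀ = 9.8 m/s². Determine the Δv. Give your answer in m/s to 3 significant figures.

Stage wet mass = m₀ − payload = 61,600 − 3,790 = 57,810 kg.
Stage dry mass = ε × stage wet mass = 0.152 × 57,810 = 8,787.12 kg.
Burnout mass m_f = stage dry + payload = 8,787.12 + 3,790 = 12,577.12 kg.
v_e = Isp · g₀ = 285 × 9.8 = 2793.0 m/s.
Δv = v_e · ln(61,600/12,577.12) = 2793.0 × ln(4.898) = 2793.0 × 1.5888 ≈ 4437 m/s.

Δv ≈ 4440 m/s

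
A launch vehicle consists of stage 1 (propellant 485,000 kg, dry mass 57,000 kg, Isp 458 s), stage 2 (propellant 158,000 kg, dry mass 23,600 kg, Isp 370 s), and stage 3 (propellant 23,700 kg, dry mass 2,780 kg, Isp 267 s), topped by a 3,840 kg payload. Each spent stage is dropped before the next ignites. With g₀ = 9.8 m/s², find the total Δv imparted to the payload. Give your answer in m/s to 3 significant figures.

Ignition mass of stage 1 = 485,000+57,000 + 158,000+23,600 + 23,700+2,780 + 3,840 = 753,920 kg.
Stage 1: m₀ = 753,920 kg, m_f = 753,920 − 485,000 = 268,920 kg; Δv = 458×9.8×ln(2.804) = 4488.4×1.0309 ≈ 4627 m/s.
Stage 2: m₀ = 211,920 kg, m_f = 211,920 − 158,000 = 53,920 kg; Δv = 370×9.8×ln(3.93) = 3626.0×1.3687 ≈ 4963 m/s.
Stage 3: m₀ = 30,320 kg, m_f = 30,320 − 23,700 = 6,620 kg; Δv = 267×9.8×ln(4.58) = 2616.6×1.5217 ≈ 3982 m/s.
Total Δv = 4627 + 4963 + 3982 = 13572 m/s.

Δv ≈ 13600 m/s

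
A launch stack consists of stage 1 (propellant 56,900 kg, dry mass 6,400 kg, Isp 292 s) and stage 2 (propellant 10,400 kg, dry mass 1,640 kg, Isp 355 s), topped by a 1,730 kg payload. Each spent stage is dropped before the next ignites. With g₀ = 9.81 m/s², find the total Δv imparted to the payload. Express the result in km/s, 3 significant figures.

Δv ≈ 8.74 km/s

Ignition mass of stage 1 = 56,900+6,400 + 10,400+1,640 + 1,730 = 77,070 kg.
Stage 1: m₀ = 77,070 kg, m_f = 77,070 − 56,900 = 20,170 kg; Δv = 292×9.81×ln(3.821) = 2864.5×1.3405 ≈ 3840 m/s.
Stage 2: m₀ = 13,770 kg, m_f = 13,770 − 10,400 = 3,370 kg; Δv = 355×9.81×ln(4.086) = 3482.6×1.4076 ≈ 4902 m/s.
Total Δv = 3840 + 4902 = 8742 m/s.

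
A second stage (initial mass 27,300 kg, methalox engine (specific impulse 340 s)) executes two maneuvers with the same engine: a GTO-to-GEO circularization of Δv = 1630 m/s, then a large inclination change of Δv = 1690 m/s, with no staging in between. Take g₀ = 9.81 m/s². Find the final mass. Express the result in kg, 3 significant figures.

final mass ≈ 10100 kg

v_e = Isp · g₀ = 340 × 9.81 = 3335.4 m/s.
After the first burn: m = 27300 × exp(−1630/3335.4) = 27300 × 0.61343 = 16,746.6 kg.
After the second burn: m = 16,746.6 × exp(−1690/3335.4) = 16,746.6 × 0.60249 = 10,089.7 kg.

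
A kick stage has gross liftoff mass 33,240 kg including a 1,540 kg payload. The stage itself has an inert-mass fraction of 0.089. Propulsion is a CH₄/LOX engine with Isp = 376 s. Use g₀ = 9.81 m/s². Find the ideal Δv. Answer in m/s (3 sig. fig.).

Stage wet mass = m₀ − payload = 33,240 − 1,540 = 31,700 kg.
Stage dry mass = ε × stage wet mass = 0.089 × 31,700 = 2,821.3 kg.
Burnout mass m_f = stage dry + payload = 2,821.3 + 1,540 = 4,361.3 kg.
v_e = Isp · g₀ = 376 × 9.81 = 3688.6 m/s.
Using Δv = v_e ln(m₀/m_f): Δv = v_e · ln(33,240/4,361.3) = 3688.6 × ln(7.622) = 3688.6 × 2.0310 ≈ 7491 m/s.

Δv ≈ 7490 m/s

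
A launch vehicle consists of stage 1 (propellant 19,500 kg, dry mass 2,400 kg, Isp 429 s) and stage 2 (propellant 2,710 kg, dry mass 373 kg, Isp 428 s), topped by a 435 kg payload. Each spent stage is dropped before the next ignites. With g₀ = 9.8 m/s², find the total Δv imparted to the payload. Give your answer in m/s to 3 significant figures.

Δv ≈ 12300 m/s

Ignition mass of stage 1 = 19,500+2,400 + 2,710+373 + 435 = 25,418 kg.
Stage 1: m₀ = 25,418 kg, m_f = 25,418 − 19,500 = 5,918 kg; Δv = 429×9.8×ln(4.295) = 4204.2×1.4575 ≈ 6127 m/s.
Stage 2: m₀ = 3,518 kg, m_f = 3,518 − 2,710 = 808 kg; Δv = 428×9.8×ln(4.354) = 4194.4×1.4711 ≈ 6170 m/s.
Total Δv = 6127 + 6170 = 12297 m/s.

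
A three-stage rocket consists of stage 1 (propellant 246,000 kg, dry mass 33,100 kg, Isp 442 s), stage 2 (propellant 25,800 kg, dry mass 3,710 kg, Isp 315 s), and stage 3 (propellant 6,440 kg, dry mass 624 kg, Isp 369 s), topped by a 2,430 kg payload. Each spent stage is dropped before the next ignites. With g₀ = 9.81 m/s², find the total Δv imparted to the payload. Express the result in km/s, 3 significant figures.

Δv ≈ 13.9 km/s

Ignition mass of stage 1 = 246,000+33,100 + 25,800+3,710 + 6,440+624 + 2,430 = 318,104 kg.
Stage 1: m₀ = 318,104 kg, m_f = 318,104 − 246,000 = 72,104 kg; Δv = 442×9.81×ln(4.412) = 4336.0×1.4843 ≈ 6436 m/s.
Stage 2: m₀ = 39,004 kg, m_f = 39,004 − 25,800 = 13,204 kg; Δv = 315×9.81×ln(2.954) = 3090.2×1.0831 ≈ 3347 m/s.
Stage 3: m₀ = 9,494 kg, m_f = 9,494 − 6,440 = 3,054 kg; Δv = 369×9.81×ln(3.109) = 3619.9×1.1342 ≈ 4106 m/s.
Total Δv = 6436 + 3347 + 4106 = 13889 m/s.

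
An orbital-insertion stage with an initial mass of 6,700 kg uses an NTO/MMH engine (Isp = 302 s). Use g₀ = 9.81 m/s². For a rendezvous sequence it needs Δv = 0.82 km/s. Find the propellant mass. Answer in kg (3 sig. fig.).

v_e = Isp · g₀ = 302 × 9.81 = 2962.6 m/s.
By the Tsiolkovsky rocket equation, m₀/m_f = exp(Δv / v_e) = exp(820 / 2962.6) = exp(0.2768) = 1.3189.
m_f = 6,700 / 1.3189 = 5,079.99 kg, so propellant = m₀ − m_f = 6,700 − 5,079.99 = 1,620.01 kg.

propellant mass ≈ 1620 kg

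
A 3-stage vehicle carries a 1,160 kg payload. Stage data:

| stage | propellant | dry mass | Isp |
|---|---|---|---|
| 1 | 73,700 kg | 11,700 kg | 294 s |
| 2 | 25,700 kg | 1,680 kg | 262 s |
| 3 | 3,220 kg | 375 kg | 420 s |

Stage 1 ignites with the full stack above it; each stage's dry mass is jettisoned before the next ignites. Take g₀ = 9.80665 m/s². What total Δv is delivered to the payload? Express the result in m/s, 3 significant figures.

Δv ≈ 11600 m/s

Ignition mass of stage 1 = 73,700+11,700 + 25,700+1,680 + 3,220+375 + 1,160 = 117,535 kg.
Stage 1: m₀ = 117,535 kg, m_f = 117,535 − 73,700 = 43,835 kg; Δv = 294×9.80665×ln(2.681) = 2883.2×0.9863 ≈ 2844 m/s.
Stage 2: m₀ = 32,135 kg, m_f = 32,135 − 25,700 = 6,435 kg; Δv = 262×9.80665×ln(4.994) = 2569.3×1.6082 ≈ 4132 m/s.
Stage 3: m₀ = 4,755 kg, m_f = 4,755 − 3,220 = 1,535 kg; Δv = 420×9.80665×ln(3.098) = 4118.8×1.1307 ≈ 4657 m/s.
Total Δv = 2844 + 4132 + 4657 = 11633 m/s.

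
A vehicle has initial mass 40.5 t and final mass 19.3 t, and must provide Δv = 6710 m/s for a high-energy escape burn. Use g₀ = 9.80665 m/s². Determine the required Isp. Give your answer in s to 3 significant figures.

Isp ≈ 923 s

ln(m₀/m_f) = ln(40500/19300) = ln(2.098) = 0.7412.
By the Tsiolkovsky rocket equation, v_e = Δv / ln(m₀/m_f) = 6710 / 0.7412 = 9052.9 m/s.
Isp = v_e / g₀ = 9052.9 / 9.80665 = 923.1 s.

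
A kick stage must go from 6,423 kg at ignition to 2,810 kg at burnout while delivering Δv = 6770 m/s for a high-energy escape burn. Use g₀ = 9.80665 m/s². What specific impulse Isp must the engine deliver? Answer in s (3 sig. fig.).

ln(m₀/m_f) = ln(6423/2810) = ln(2.286) = 0.8267.
v_e = Δv / ln(m₀/m_f) = 6770 / 0.8267 = 8189.2 m/s.
Isp = v_e / g₀ = 8189.2 / 9.80665 = 835.1 s.

Isp ≈ 835 s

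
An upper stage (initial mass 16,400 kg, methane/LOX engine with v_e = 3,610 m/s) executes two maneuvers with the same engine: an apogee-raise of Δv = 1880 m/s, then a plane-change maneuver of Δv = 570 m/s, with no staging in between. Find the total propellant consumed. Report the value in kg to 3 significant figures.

After the first burn: m = 16400 × exp(−1880/3610.0) = 16400 × 0.59406 = 9,742.58 kg.
After the second burn: m = 9,742.58 × exp(−570/3610.0) = 9,742.58 × 0.85394 = 8,319.58 kg.
Total propellant = m₀ − m_final = 16400 − 8,319.58 = 8,080.42 kg.

total propellant consumed ≈ 8080 kg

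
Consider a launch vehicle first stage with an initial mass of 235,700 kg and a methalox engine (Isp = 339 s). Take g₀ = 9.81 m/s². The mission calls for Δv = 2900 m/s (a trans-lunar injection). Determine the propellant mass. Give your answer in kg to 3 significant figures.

propellant mass ≈ 137000 kg

v_e = Isp · g₀ = 339 × 9.81 = 3325.6 m/s.
m₀/m_f = exp(Δv / v_e) = exp(2900 / 3325.6) = exp(0.8720) = 2.3918.
m_f = 235,700 / 2.3918 = 98,545 kg, so propellant = m₀ − m_f = 235,700 − 98,545 = 137,155 kg.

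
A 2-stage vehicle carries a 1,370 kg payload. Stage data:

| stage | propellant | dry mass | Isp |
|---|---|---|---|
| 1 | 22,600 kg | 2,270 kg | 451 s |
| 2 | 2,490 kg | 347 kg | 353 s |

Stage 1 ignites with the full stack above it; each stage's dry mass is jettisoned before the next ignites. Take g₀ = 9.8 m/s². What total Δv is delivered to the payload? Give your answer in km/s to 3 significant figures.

Ignition mass of stage 1 = 22,600+2,270 + 2,490+347 + 1,370 = 29,077 kg.
Stage 1: m₀ = 29,077 kg, m_f = 29,077 − 22,600 = 6,477 kg; Δv = 451×9.8×ln(4.489) = 4419.8×1.5017 ≈ 6637 m/s.
Stage 2: m₀ = 4,207 kg, m_f = 4,207 − 2,490 = 1,717 kg; Δv = 353×9.8×ln(2.45) = 3459.4×0.8962 ≈ 3100 m/s.
Total Δv = 6637 + 3100 = 9737 m/s.

Δv ≈ 9.74 km/s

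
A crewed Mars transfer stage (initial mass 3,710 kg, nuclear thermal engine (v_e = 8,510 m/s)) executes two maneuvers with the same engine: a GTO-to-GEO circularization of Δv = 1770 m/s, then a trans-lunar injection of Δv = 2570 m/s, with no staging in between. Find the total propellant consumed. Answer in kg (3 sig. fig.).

total propellant consumed ≈ 1480 kg

After the first burn: m = 3710 × exp(−1770/8510.0) = 3710 × 0.81221 = 3,013.3 kg.
After the second burn: m = 3,013.3 × exp(−2570/8510.0) = 3,013.3 × 0.73934 = 2,227.85 kg.
Total propellant = m₀ − m_final = 3710 − 2,227.85 = 1,482.15 kg.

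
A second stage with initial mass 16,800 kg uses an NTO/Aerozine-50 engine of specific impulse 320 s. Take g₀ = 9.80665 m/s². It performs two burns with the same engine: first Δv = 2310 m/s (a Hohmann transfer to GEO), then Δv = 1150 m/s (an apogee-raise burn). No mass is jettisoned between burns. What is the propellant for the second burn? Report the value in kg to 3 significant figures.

v_e = Isp · g₀ = 320 × 9.80665 = 3138.1 m/s.
After the first burn: m = 16800 × exp(−2310/3138.1) = 16800 × 0.47897 = 8,046.7 kg.
After the second burn: m = 8,046.7 × exp(−1150/3138.1) = 8,046.7 × 0.69318 = 5,577.81 kg.
Second-burn propellant = 8,046.7 − 5,577.81 = 2,468.89 kg.

propellant for the second burn ≈ 2470 kg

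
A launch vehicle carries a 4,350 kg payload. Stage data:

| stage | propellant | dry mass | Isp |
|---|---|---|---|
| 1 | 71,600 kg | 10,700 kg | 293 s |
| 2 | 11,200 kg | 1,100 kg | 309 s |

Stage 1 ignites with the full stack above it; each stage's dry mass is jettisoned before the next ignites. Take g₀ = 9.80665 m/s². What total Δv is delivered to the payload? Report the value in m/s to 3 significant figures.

Ignition mass of stage 1 = 71,600+10,700 + 11,200+1,100 + 4,350 = 98,950 kg.
Stage 1: m₀ = 98,950 kg, m_f = 98,950 − 71,600 = 27,350 kg; Δv = 293×9.80665×ln(3.618) = 2873.3×1.2859 ≈ 3695 m/s.
Stage 2: m₀ = 16,650 kg, m_f = 16,650 − 11,200 = 5,450 kg; Δv = 309×9.80665×ln(3.055) = 3030.3×1.1168 ≈ 3384 m/s.
Total Δv = 3695 + 3384 = 7079 m/s.

Δv ≈ 7080 m/s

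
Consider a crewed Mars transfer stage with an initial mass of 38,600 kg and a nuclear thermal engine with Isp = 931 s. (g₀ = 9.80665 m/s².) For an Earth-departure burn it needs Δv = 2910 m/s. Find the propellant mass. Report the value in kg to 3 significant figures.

v_e = Isp · g₀ = 931 × 9.80665 = 9130.0 m/s.
m₀/m_f = exp(Δv / v_e) = exp(2910 / 9130.0) = exp(0.3187) = 1.3754.
m_f = 38,600 / 1.3754 = 28,064.6 kg, so propellant = m₀ − m_f = 38,600 − 28,064.6 = 10,535.4 kg.

propellant mass ≈ 10500 kg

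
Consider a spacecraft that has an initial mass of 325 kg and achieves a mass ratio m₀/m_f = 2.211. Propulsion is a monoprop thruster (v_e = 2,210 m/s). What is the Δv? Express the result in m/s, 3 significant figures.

By the Tsiolkovsky rocket equation, Δv = v_e · ln(2.211) = 2210.0 × 0.7934 ≈ 1753.5 m/s.

Δv ≈ 1750 m/s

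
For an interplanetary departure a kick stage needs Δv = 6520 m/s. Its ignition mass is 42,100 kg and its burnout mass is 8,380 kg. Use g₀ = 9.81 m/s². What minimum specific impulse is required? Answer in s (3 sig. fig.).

ln(m₀/m_f) = ln(42100/8380) = ln(5.024) = 1.6142.
From the ideal rocket equation, v_e = Δv / ln(m₀/m_f) = 6520 / 1.6142 = 4039.2 m/s.
Isp = v_e / g₀ = 4039.2 / 9.81 = 411.7 s.

Isp ≈ 412 s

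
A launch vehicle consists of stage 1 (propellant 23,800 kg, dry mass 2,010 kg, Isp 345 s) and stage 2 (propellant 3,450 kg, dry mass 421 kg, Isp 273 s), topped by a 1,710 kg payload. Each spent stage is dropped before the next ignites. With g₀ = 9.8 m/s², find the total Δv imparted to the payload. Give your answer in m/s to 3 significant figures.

Δv ≈ 7380 m/s

Ignition mass of stage 1 = 23,800+2,010 + 3,450+421 + 1,710 = 31,391 kg.
Stage 1: m₀ = 31,391 kg, m_f = 31,391 − 23,800 = 7,591 kg; Δv = 345×9.8×ln(4.135) = 3381.0×1.4196 ≈ 4800 m/s.
Stage 2: m₀ = 5,581 kg, m_f = 5,581 − 3,450 = 2,131 kg; Δv = 273×9.8×ln(2.619) = 2675.4×0.9628 ≈ 2576 m/s.
Total Δv = 4800 + 2576 = 7376 m/s.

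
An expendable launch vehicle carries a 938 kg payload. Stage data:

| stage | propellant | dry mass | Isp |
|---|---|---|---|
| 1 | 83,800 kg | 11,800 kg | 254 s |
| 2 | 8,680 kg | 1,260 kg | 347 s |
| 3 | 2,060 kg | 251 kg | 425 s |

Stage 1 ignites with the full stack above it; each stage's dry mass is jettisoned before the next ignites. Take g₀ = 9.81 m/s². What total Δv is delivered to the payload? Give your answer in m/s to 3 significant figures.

Ignition mass of stage 1 = 83,800+11,800 + 8,680+1,260 + 2,060+251 + 938 = 108,789 kg.
Stage 1: m₀ = 108,789 kg, m_f = 108,789 − 83,800 = 24,989 kg; Δv = 254×9.81×ln(4.353) = 2491.7×1.4710 ≈ 3665 m/s.
Stage 2: m₀ = 13,189 kg, m_f = 13,189 − 8,680 = 4,509 kg; Δv = 347×9.81×ln(2.925) = 3404.1×1.0733 ≈ 3654 m/s.
Stage 3: m₀ = 3,249 kg, m_f = 3,249 − 2,060 = 1,189 kg; Δv = 425×9.81×ln(2.733) = 4169.2×1.0052 ≈ 4191 m/s.
Total Δv = 3665 + 3654 + 4191 = 11510 m/s.

Δv ≈ 11500 m/s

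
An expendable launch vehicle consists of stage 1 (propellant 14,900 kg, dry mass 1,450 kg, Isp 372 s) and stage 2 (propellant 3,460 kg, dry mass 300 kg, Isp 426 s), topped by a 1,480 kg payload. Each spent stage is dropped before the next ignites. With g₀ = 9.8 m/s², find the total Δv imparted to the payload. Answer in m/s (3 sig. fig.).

Ignition mass of stage 1 = 14,900+1,450 + 3,460+300 + 1,480 = 21,590 kg.
Stage 1: m₀ = 21,590 kg, m_f = 21,590 − 14,900 = 6,690 kg; Δv = 372×9.8×ln(3.227) = 3645.6×1.1716 ≈ 4271 m/s.
Stage 2: m₀ = 5,240 kg, m_f = 5,240 − 3,460 = 1,780 kg; Δv = 426×9.8×ln(2.944) = 4174.8×1.0797 ≈ 4508 m/s.
Total Δv = 4271 + 4508 = 8779 m/s.

Δv ≈ 8780 m/s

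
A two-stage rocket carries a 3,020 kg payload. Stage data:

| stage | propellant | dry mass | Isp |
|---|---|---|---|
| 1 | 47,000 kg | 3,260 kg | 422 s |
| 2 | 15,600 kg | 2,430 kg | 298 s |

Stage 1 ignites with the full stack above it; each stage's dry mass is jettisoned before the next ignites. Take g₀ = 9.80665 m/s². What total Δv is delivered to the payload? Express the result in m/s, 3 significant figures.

Δv ≈ 8400 m/s

Ignition mass of stage 1 = 47,000+3,260 + 15,600+2,430 + 3,020 = 71,310 kg.
Stage 1: m₀ = 71,310 kg, m_f = 71,310 − 47,000 = 24,310 kg; Δv = 422×9.80665×ln(2.933) = 4138.4×1.0761 ≈ 4454 m/s.
Stage 2: m₀ = 21,050 kg, m_f = 21,050 − 15,600 = 5,450 kg; Δv = 298×9.80665×ln(3.862) = 2922.4×1.3513 ≈ 3949 m/s.
Total Δv = 4454 + 3949 = 8403 m/s.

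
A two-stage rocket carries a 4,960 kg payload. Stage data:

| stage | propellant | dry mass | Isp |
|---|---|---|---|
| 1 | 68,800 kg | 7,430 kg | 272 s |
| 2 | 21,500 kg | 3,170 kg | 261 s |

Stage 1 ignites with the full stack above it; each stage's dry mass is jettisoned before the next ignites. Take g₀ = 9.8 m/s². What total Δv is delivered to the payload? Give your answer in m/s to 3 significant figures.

Ignition mass of stage 1 = 68,800+7,430 + 21,500+3,170 + 4,960 = 105,860 kg.
Stage 1: m₀ = 105,860 kg, m_f = 105,860 − 68,800 = 37,060 kg; Δv = 272×9.8×ln(2.856) = 2665.6×1.0496 ≈ 2798 m/s.
Stage 2: m₀ = 29,630 kg, m_f = 29,630 − 21,500 = 8,130 kg; Δv = 261×9.8×ln(3.645) = 2557.8×1.2932 ≈ 3308 m/s.
Total Δv = 2798 + 3308 = 6106 m/s.

Δv ≈ 6110 m/s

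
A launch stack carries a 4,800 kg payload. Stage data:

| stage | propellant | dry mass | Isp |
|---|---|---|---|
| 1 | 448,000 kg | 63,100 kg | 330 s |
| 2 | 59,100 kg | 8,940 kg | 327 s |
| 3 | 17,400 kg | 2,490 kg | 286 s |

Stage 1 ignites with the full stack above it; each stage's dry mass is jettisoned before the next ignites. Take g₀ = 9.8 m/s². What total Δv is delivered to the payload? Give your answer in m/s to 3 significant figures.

Ignition mass of stage 1 = 448,000+63,100 + 59,100+8,940 + 17,400+2,490 + 4,800 = 603,830 kg.
Stage 1: m₀ = 603,830 kg, m_f = 603,830 − 448,000 = 155,830 kg; Δv = 330×9.8×ln(3.875) = 3234.0×1.3545 ≈ 4381 m/s.
Stage 2: m₀ = 92,730 kg, m_f = 92,730 − 59,100 = 33,630 kg; Δv = 327×9.8×ln(2.757) = 3204.6×1.0143 ≈ 3250 m/s.
Stage 3: m₀ = 24,690 kg, m_f = 24,690 − 17,400 = 7,290 kg; Δv = 286×9.8×ln(3.387) = 2802.8×1.2199 ≈ 3419 m/s.
Total Δv = 4381 + 3250 + 3419 = 11050 m/s.

Δv ≈ 11100 m/s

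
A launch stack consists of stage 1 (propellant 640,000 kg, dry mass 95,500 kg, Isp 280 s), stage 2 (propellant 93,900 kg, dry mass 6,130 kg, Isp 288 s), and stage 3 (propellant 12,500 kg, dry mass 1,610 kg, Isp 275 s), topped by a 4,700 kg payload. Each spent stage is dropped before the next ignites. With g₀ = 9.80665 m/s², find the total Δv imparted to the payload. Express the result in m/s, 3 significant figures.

Δv ≈ 11200 m/s

Ignition mass of stage 1 = 640,000+95,500 + 93,900+6,130 + 12,500+1,610 + 4,700 = 854,340 kg.
Stage 1: m₀ = 854,340 kg, m_f = 854,340 − 640,000 = 214,340 kg; Δv = 280×9.80665×ln(3.986) = 2745.9×1.3828 ≈ 3797 m/s.
Stage 2: m₀ = 118,840 kg, m_f = 118,840 − 93,900 = 24,940 kg; Δv = 288×9.80665×ln(4.765) = 2824.3×1.5613 ≈ 4410 m/s.
Stage 3: m₀ = 18,810 kg, m_f = 18,810 − 12,500 = 6,310 kg; Δv = 275×9.80665×ln(2.981) = 2696.8×1.0923 ≈ 2946 m/s.
Total Δv = 3797 + 4410 + 2946 = 11153 m/s.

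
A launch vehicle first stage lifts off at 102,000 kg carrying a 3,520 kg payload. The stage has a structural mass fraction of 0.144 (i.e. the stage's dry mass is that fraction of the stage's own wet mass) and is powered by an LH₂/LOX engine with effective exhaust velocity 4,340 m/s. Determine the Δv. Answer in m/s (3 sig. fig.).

Stage wet mass = m₀ − payload = 102,000 − 3,520 = 98,480 kg.
Stage dry mass = ε × stage wet mass = 0.144 × 98,480 = 14,181.1 kg.
Burnout mass m_f = stage dry + payload = 14,181.1 + 3,520 = 17,701.1 kg.
Rocket equation: Δv = v_e · ln(102,000/17,701.1) = 4340.0 × ln(5.762) = 4340.0 × 1.7513 ≈ 7601 m/s.

Δv ≈ 7600 m/s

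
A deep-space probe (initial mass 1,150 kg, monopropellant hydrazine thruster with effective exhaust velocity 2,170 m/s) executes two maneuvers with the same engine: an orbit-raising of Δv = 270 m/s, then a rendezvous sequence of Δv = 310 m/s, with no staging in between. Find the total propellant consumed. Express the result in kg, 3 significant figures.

After the first burn: m = 1150 × exp(−270/2170.0) = 1150 × 0.88301 = 1,015.46 kg.
After the second burn: m = 1,015.46 × exp(−310/2170.0) = 1,015.46 × 0.86688 = 880.282 kg.
Total propellant = m₀ − m_final = 1150 − 880.282 = 269.718 kg.

total propellant consumed ≈ 270 kg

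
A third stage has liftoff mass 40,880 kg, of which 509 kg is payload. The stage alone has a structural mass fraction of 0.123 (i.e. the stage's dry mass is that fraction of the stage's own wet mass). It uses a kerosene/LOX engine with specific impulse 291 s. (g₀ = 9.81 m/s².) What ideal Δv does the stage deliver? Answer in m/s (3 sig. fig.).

Stage wet mass = m₀ − payload = 40,880 − 509 = 40,371 kg.
Stage dry mass = ε × stage wet mass = 0.123 × 40,371 = 4,965.63 kg.
Burnout mass m_f = stage dry + payload = 4,965.63 + 509 = 5,474.63 kg.
v_e = Isp · g₀ = 291 × 9.81 = 2854.7 m/s.
Δv = v_e · ln(40,880/5,474.63) = 2854.7 × ln(7.467) = 2854.7 × 2.0105 ≈ 5739 m/s.

Δv ≈ 5740 m/s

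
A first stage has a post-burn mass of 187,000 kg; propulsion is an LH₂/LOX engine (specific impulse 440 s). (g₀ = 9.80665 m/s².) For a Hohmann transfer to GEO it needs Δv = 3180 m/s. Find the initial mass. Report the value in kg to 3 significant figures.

initial mass ≈ 391000 kg

v_e = Isp · g₀ = 440 × 9.80665 = 4314.9 m/s.
By the Tsiolkovsky rocket equation, m₀/m_f = exp(Δv / v_e) = exp(3180 / 4314.9) = exp(0.7370) = 2.0896.
m₀ = m_f × 2.0896 = 187,000 × 2.0896 = 390,755 kg.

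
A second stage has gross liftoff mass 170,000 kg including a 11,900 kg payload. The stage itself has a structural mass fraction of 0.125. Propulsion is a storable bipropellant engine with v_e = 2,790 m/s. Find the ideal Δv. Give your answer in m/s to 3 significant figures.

Stage wet mass = m₀ − payload = 170,000 − 11,900 = 158,100 kg.
Stage dry mass = ε × stage wet mass = 0.125 × 158,100 = 19,762.5 kg.
Burnout mass m_f = stage dry + payload = 19,762.5 + 11,900 = 31,662.5 kg.
From the ideal rocket equation, Δv = v_e · ln(170,000/31,662.5) = 2790.0 × ln(5.369) = 2790.0 × 1.6807 ≈ 4689 m/s.

Δv ≈ 4690 m/s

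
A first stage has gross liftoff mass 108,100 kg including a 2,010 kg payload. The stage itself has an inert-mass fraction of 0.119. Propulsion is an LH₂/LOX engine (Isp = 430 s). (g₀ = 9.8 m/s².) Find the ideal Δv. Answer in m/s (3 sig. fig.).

Stage wet mass = m₀ − payload = 108,100 − 2,010 = 106,090 kg.
Stage dry mass = ε × stage wet mass = 0.119 × 106,090 = 12,624.7 kg.
Burnout mass m_f = stage dry + payload = 12,624.7 + 2,010 = 14,634.7 kg.
v_e = Isp · g₀ = 430 × 9.8 = 4214.0 m/s.
Δv = v_e · ln(108,100/14,634.7) = 4214.0 × ln(7.387) = 4214.0 × 1.9997 ≈ 8427 m/s.

Δv ≈ 8430 m/s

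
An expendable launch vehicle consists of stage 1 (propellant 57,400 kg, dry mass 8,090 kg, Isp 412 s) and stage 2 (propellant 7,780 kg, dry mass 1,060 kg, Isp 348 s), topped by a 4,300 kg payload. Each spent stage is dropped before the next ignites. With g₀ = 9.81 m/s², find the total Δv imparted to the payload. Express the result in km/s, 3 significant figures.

Ignition mass of stage 1 = 57,400+8,090 + 7,780+1,060 + 4,300 = 78,630 kg.
Stage 1: m₀ = 78,630 kg, m_f = 78,630 − 57,400 = 21,230 kg; Δv = 412×9.81×ln(3.704) = 4041.7×1.3093 ≈ 5292 m/s.
Stage 2: m₀ = 13,140 kg, m_f = 13,140 − 7,780 = 5,360 kg; Δv = 348×9.81×ln(2.451) = 3413.9×0.8967 ≈ 3061 m/s.
Total Δv = 5292 + 3061 = 8353 m/s.

Δv ≈ 8.35 km/s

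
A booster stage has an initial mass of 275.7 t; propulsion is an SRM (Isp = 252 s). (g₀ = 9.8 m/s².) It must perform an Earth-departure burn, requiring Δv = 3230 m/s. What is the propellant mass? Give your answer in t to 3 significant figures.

propellant mass ≈ 201 t

v_e = Isp · g₀ = 252 × 9.8 = 2469.6 m/s.
m₀/m_f = exp(Δv / v_e) = exp(3230 / 2469.6) = exp(1.3079) = 3.6984.
m_f = 275.7 / 3.6984 = 74.5457 t, so propellant = m₀ − m_f = 275.7 − 74.5457 = 201.1543 t.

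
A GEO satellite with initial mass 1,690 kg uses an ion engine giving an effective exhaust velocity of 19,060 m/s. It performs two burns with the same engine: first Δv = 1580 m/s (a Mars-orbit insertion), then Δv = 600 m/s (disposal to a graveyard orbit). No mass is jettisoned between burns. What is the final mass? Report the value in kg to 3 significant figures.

After the first burn: m = 1690 × exp(−1580/19060.0) = 1690 × 0.92045 = 1,555.56 kg.
After the second burn: m = 1,555.56 × exp(−600/19060.0) = 1,555.56 × 0.96901 = 1,507.35 kg.

final mass ≈ 1510 kg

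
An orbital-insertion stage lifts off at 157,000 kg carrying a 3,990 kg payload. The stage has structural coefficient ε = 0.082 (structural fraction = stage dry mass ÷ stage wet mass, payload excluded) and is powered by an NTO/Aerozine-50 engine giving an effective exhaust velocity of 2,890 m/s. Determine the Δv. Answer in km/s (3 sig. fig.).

Stage wet mass = m₀ − payload = 157,000 − 3,990 = 153,010 kg.
Stage dry mass = ε × stage wet mass = 0.082 × 153,010 = 12,546.8 kg.
Burnout mass m_f = stage dry + payload = 12,546.8 + 3,990 = 16,536.8 kg.
Δv = v_e · ln(157,000/16,536.8) = 2890.0 × ln(9.494) = 2890.0 × 2.2507 ≈ 6504 m/s.

Δv ≈ 6.50 km/s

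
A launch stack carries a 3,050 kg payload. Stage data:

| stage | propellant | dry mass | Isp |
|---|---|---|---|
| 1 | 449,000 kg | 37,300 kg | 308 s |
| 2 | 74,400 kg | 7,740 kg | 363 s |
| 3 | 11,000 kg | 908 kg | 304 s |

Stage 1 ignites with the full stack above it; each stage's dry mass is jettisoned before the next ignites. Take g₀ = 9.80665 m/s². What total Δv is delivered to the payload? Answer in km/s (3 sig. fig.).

Δv ≈ 13.6 km/s

Ignition mass of stage 1 = 449,000+37,300 + 74,400+7,740 + 11,000+908 + 3,050 = 583,398 kg.
Stage 1: m₀ = 583,398 kg, m_f = 583,398 − 449,000 = 134,398 kg; Δv = 308×9.80665×ln(4.341) = 3020.4×1.4681 ≈ 4434 m/s.
Stage 2: m₀ = 97,098 kg, m_f = 97,098 − 74,400 = 22,698 kg; Δv = 363×9.80665×ln(4.278) = 3559.8×1.4534 ≈ 5174 m/s.
Stage 3: m₀ = 14,958 kg, m_f = 14,958 − 11,000 = 3,958 kg; Δv = 304×9.80665×ln(3.779) = 2981.2×1.3295 ≈ 3964 m/s.
Total Δv = 4434 + 5174 + 3964 = 13572 m/s.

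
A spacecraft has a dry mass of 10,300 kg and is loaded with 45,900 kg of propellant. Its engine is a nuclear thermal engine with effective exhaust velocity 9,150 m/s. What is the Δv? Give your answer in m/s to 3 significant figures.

Δv ≈ 15500 m/s

m₀ = m_dry + m_prop = 10,300 + 45,900 = 56,200 kg.
Δv = v_e · ln(m₀/m_f) = 9150.0 × ln(5.456) = 9150.0 × 1.6968 ≈ 15525.5 m/s.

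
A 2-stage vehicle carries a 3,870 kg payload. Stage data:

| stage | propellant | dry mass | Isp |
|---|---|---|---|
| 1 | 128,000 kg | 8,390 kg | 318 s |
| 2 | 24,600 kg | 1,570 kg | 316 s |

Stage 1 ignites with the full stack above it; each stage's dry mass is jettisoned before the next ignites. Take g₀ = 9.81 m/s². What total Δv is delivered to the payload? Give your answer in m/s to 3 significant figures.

Ignition mass of stage 1 = 128,000+8,390 + 24,600+1,570 + 3,870 = 166,430 kg.
Stage 1: m₀ = 166,430 kg, m_f = 166,430 − 128,000 = 38,430 kg; Δv = 318×9.81×ln(4.331) = 3119.6×1.4657 ≈ 4572 m/s.
Stage 2: m₀ = 30,040 kg, m_f = 30,040 − 24,600 = 5,440 kg; Δv = 316×9.81×ln(5.522) = 3100.0×1.7088 ≈ 5297 m/s.
Total Δv = 4572 + 5297 = 9869 m/s.

Δv ≈ 9870 m/s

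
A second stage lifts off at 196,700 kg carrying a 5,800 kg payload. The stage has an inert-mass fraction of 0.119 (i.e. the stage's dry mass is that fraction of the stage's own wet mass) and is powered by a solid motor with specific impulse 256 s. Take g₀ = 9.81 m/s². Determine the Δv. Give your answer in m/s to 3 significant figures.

Δv ≈ 4850 m/s

Stage wet mass = m₀ − payload = 196,700 − 5,800 = 190,900 kg.
Stage dry mass = ε × stage wet mass = 0.119 × 190,900 = 22,717.1 kg.
Burnout mass m_f = stage dry + payload = 22,717.1 + 5,800 = 28,517.1 kg.
v_e = Isp · g₀ = 256 × 9.81 = 2511.4 m/s.
Using Δv = v_e ln(m₀/m_f): Δv = v_e · ln(196,700/28,517.1) = 2511.4 × ln(6.898) = 2511.4 × 1.9312 ≈ 4850 m/s.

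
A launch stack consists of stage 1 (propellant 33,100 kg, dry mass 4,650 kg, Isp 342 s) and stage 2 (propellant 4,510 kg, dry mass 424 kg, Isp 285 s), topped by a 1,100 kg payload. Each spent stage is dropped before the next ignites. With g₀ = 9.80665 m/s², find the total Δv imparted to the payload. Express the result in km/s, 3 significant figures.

Ignition mass of stage 1 = 33,100+4,650 + 4,510+424 + 1,100 = 43,784 kg.
Stage 1: m₀ = 43,784 kg, m_f = 43,784 − 33,100 = 10,684 kg; Δv = 342×9.80665×ln(4.098) = 3353.9×1.4105 ≈ 4731 m/s.
Stage 2: m₀ = 6,034 kg, m_f = 6,034 − 4,510 = 1,524 kg; Δv = 285×9.80665×ln(3.959) = 2794.9×1.3761 ≈ 3846 m/s.
Total Δv = 4731 + 3846 = 8577 m/s.

Δv ≈ 8.58 km/s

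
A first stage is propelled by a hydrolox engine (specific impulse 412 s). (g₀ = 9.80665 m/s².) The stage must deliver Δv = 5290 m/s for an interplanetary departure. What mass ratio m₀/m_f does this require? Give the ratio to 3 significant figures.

mass ratio ≈ 3.70

v_e = Isp · g₀ = 412 × 9.80665 = 4040.3 m/s.
Rocket equation: m₀/m_f = exp(Δv / v_e) = exp(5290 / 4040.3) = exp(1.3093) = 3.7036.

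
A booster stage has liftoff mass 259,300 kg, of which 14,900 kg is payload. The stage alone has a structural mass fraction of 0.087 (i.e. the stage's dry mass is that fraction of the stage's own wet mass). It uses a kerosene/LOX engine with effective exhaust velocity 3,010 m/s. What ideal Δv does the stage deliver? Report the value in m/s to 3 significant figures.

Δv ≈ 5930 m/s

Stage wet mass = m₀ − payload = 259,300 − 14,900 = 244,400 kg.
Stage dry mass = ε × stage wet mass = 0.087 × 244,400 = 21,262.8 kg.
Burnout mass m_f = stage dry + payload = 21,262.8 + 14,900 = 36,162.8 kg.
Δv = v_e · ln(259,300/36,162.8) = 3010.0 × ln(7.17) = 3010.0 × 1.9700 ≈ 5930 m/s.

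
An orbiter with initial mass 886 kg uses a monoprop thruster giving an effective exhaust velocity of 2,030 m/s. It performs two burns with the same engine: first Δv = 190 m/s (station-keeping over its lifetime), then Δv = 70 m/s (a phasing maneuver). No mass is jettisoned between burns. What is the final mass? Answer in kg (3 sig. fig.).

After the first burn: m = 886 × exp(−190/2030.0) = 886 × 0.91065 = 806.836 kg.
After the second burn: m = 806.836 × exp(−70/2030.0) = 806.836 × 0.96610 = 779.484 kg.

final mass ≈ 779 kg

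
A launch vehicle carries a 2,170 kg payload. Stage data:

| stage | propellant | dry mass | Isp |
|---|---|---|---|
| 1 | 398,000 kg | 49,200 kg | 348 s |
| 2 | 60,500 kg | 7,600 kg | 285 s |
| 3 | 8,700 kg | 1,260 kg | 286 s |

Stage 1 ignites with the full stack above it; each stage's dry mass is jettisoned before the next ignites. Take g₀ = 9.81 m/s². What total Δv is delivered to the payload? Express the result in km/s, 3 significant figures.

Δv ≈ 12.3 km/s

Ignition mass of stage 1 = 398,000+49,200 + 60,500+7,600 + 8,700+1,260 + 2,170 = 527,430 kg.
Stage 1: m₀ = 527,430 kg, m_f = 527,430 − 398,000 = 129,430 kg; Δv = 348×9.81×ln(4.075) = 3413.9×1.4049 ≈ 4796 m/s.
Stage 2: m₀ = 80,230 kg, m_f = 80,230 − 60,500 = 19,730 kg; Δv = 285×9.81×ln(4.066) = 2795.9×1.4028 ≈ 3922 m/s.
Stage 3: m₀ = 12,130 kg, m_f = 12,130 − 8,700 = 3,430 kg; Δv = 286×9.81×ln(3.536) = 2805.7×1.2631 ≈ 3544 m/s.
Total Δv = 4796 + 3922 + 3544 = 12262 m/s.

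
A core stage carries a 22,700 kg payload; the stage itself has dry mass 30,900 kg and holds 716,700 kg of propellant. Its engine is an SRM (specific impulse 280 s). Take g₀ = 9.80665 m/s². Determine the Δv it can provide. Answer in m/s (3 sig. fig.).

Δv ≈ 7320 m/s

v_e = Isp · g₀ = 280 × 9.80665 = 2745.9 m/s.
m₀ = payload + dry + propellant = 22,700 + 30,900 + 716,700 = 770,300 kg.
m_f = payload + dry = 22,700 + 30,900 = 53,600 kg.
By the Tsiolkovsky rocket equation, Δv = v_e · ln(m₀/m_f) = 2745.9 × ln(14.37) = 2745.9 × 2.6652 ≈ 7318.4 m/s.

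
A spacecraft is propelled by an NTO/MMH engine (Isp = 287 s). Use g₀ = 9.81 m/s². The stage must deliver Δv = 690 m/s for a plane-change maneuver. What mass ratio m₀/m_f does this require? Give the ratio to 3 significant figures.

v_e = Isp · g₀ = 287 × 9.81 = 2815.5 m/s.
Using Δv = v_e ln(m₀/m_f): m₀/m_f = exp(Δv / v_e) = exp(690 / 2815.5) = exp(0.2451) = 1.2777.

mass ratio ≈ 1.28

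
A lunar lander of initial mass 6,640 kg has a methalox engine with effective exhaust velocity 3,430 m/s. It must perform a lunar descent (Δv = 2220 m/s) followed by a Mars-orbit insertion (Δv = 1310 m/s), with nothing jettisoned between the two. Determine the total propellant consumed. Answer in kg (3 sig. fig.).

After the first burn: m = 6640 × exp(−2220/3430.0) = 6640 × 0.52349 = 3,475.97 kg.
After the second burn: m = 3,475.97 × exp(−1310/3430.0) = 3,475.97 × 0.68255 = 2,372.52 kg.
Total propellant = m₀ − m_final = 6640 − 2,372.52 = 4,267.48 kg.

total propellant consumed ≈ 4270 kg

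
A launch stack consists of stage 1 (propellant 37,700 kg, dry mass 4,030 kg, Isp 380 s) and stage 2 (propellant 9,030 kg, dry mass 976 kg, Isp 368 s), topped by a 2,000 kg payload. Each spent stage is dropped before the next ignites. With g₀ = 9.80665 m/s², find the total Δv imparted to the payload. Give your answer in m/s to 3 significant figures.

Ignition mass of stage 1 = 37,700+4,030 + 9,030+976 + 2,000 = 53,736 kg.
Stage 1: m₀ = 53,736 kg, m_f = 53,736 − 37,700 = 16,036 kg; Δv = 380×9.80665×ln(3.351) = 3726.5×1.2092 ≈ 4506 m/s.
Stage 2: m₀ = 12,006 kg, m_f = 12,006 − 9,030 = 2,976 kg; Δv = 368×9.80665×ln(4.034) = 3608.8×1.3948 ≈ 5034 m/s.
Total Δv = 4506 + 5034 = 9540 m/s.

Δv ≈ 9540 m/s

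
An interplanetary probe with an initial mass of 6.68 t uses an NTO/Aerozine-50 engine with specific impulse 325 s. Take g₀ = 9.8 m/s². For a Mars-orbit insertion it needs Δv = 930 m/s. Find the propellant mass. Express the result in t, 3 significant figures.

v_e = Isp · g₀ = 325 × 9.8 = 3185.0 m/s.
By the Tsiolkovsky rocket equation, m₀/m_f = exp(Δv / v_e) = exp(930 / 3185.0) = exp(0.2920) = 1.3391.
m_f = 6.68 / 1.3391 = 4.98843 t, so propellant = m₀ − m_f = 6.68 − 4.98843 = 1.69157 t.

propellant mass ≈ 1.69 t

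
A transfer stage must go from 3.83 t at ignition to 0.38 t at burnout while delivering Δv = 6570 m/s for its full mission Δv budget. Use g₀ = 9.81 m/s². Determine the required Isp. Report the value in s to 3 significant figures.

ln(m₀/m_f) = ln(3830/380) = ln(10.08) = 2.3104.
By the Tsiolkovsky rocket equation, v_e = Δv / ln(m₀/m_f) = 6570 / 2.3104 = 2843.6 m/s.
Isp = v_e / g₀ = 2843.6 / 9.81 = 289.9 s.

Isp ≈ 290 s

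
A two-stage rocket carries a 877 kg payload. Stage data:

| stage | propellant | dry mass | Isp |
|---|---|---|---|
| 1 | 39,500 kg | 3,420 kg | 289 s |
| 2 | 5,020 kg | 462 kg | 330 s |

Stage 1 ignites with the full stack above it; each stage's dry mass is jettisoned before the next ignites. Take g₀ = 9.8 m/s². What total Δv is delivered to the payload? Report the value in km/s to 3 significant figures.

Δv ≈ 9.62 km/s

Ignition mass of stage 1 = 39,500+3,420 + 5,020+462 + 877 = 49,279 kg.
Stage 1: m₀ = 49,279 kg, m_f = 49,279 − 39,500 = 9,779 kg; Δv = 289×9.8×ln(5.039) = 2832.2×1.6173 ≈ 4580 m/s.
Stage 2: m₀ = 6,359 kg, m_f = 6,359 − 5,020 = 1,339 kg; Δv = 330×9.8×ln(4.749) = 3234.0×1.5579 ≈ 5038 m/s.
Total Δv = 4580 + 5038 = 9618 m/s.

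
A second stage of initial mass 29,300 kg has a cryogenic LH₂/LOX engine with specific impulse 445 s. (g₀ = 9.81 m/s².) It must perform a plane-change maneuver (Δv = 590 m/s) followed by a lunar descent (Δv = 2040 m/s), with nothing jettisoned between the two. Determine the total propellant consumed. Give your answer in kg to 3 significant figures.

v_e = Isp · g₀ = 445 × 9.81 = 4365.4 m/s.
After the first burn: m = 29300 × exp(−590/4365.4) = 29300 × 0.87358 = 25,595.9 kg.
After the second burn: m = 25,595.9 × exp(−2040/4365.4) = 25,595.9 × 0.62669 = 16,040.7 kg.
Total propellant = m₀ − m_final = 29300 − 16,040.7 = 13,259.3 kg.

total propellant consumed ≈ 13300 kg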